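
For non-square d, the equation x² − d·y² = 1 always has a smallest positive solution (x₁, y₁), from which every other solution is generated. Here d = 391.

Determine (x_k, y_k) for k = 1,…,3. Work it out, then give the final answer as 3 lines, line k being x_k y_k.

7338680 371133
107712448284799 5447252648880
1580934379957370111960 79951288138564985667

d=391: √d = [19; 1,3,2,2,1,…,3,1,38] (ℓ=16, even), read p_15/q_15
a_0=19:  p_0=19·1+0=19,  q_0=19·0+1=1
…
a_4=2:  p_4=2·178+79=435,  q_4=2·9+4=22
…
a_9=2:  p_9=2·52519+2709=107747,  q_9=2·2656+137=5449
…
a_11=1:  p_11=1·160266+107747=268013,  q_11=1·8105+5449=13554
…
a_14=3:  p_14=3·1660597+696292=5678083,  q_14=3·83980+35213=287153
a_15=1:  p_15=1·5678083+1660597=7338680,  q_15=1·287153+83980=371133
(x₁, y₁) = (7338680, 371133);  7338680² − 391·371133² = 1 ✓
k=2:  x_2 = 7338680·7338680+391·371133·371133 = 107712448284799,  y_2 = 7338680·371133+371133·7338680 = 5447252648880
k=3:  x_3 = 7338680·107712448284799+391·371133·5447252648880 = 1580934379957370111960,  y_3 = 7338680·5447252648880+371133·107712448284799 = 79951288138564985667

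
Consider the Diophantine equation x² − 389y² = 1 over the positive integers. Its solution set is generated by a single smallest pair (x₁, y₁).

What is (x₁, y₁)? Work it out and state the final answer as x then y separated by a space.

3287049 166660

√389 = [19; 1,2,1,1,1,1,2,1,38, …], period ℓ=9 (odd) → k=17
a_0=19:  p_0=19·1+0=19,  q_0=19·0+1=1
…
a_2=2:  p_2=2·20+19=59,  q_2=2·1+1=3
a_3=1:  p_3=1·59+20=79,  q_3=1·3+1=4
a_4=1:  p_4=1·79+59=138,  q_4=1·4+3=7
a_5=1:  p_5=1·138+79=217,  q_5=1·7+4=11
…
a_7=2:  p_7=2·355+217=927,  q_7=2·18+11=47
a_8=1:  p_8=1·927+355=1282,  q_8=1·47+18=65
a_9=38:  p_9=38·1282+927=49643,  q_9=38·65+47=2517
…
a_11=2:  p_11=2·50925+49643=151493,  q_11=2·2582+2517=7681
a_12=1:  p_12=1·151493+50925=202418,  q_12=1·7681+2582=10263
a_13=1:  p_13=1·202418+151493=353911,  q_13=1·10263+7681=17944
a_14=1:  p_14=1·353911+202418=556329,  q_14=1·17944+10263=28207
a_15=1:  p_15=1·556329+353911=910240,  q_15=1·28207+17944=46151
a_16=2:  p_16=2·910240+556329=2376809,  q_16=2·46151+28207=120509
a_17=1:  p_17=1·2376809+910240=3287049,  q_17=1·120509+46151=166660
→ (3287049, 166660).  Check: 3287049²=10804691128401, 389·166660²=10804691128400, difference 1.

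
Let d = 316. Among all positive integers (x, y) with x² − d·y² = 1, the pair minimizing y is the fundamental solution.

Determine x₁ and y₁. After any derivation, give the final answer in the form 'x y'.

12799 720

√316 → a₀=17, period (1,3,2,8,2,3,1,34); ℓ=8 even so k=7
a_0=17:  p_0=17·1+0=17,  q_0=17·0+1=1
a_1=1:  p_1=1·17+1=18,  q_1=1·1+0=1
a_2=3:  p_2=3·18+17=71,  q_2=3·1+1=4
…
a_6=3:  p_6=3·2862+1351=9937,  q_6=3·161+76=559
a_7=1:  p_7=1·9937+2862=12799,  q_7=1·559+161=720
(x₁, y₁) = (12799, 720);  12799² − 316·720² = 1 ✓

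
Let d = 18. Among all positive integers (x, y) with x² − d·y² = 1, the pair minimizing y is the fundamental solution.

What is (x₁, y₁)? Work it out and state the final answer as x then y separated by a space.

d=18: √d = [4; 4,8] (ℓ=2, even), read p_1/q_1
step 0: (4, 1)  from 4·(1,0) + (0,1)
step 1: (17, 4)  from 4·(4,1) + (1,0)
fundamental: x₁=17, y₁=4  (since 289 − 18·16 = 1)

17 4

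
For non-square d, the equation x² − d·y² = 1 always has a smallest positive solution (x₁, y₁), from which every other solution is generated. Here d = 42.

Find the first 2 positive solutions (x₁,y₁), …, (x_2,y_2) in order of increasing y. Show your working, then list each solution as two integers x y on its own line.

13 2
337 52

√42 = [6; 2,12, …], period ℓ=2 (even) → k=1
i=0: a=6 ⇒ p=6, q=1
i=1: a=2 ⇒ p=13, q=2
→ (13, 2).  Check: 13²=169, 42·2²=168, difference 1.
(13+2√42)^2 = 337 + 52√42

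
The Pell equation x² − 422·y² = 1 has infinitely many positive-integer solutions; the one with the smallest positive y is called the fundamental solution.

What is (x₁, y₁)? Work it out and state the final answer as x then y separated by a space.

7022501 341850

[20; 1,1,5,2,1,…,1,1,40] for √422; ℓ=14 ⇒ convergent index 13
step 0: (20, 1)  from 20·(1,0) + (0,1)
…
step 2: (41, 2)  from 1·(21,1) + (20,1)
step 3: (226, 11)  from 5·(41,2) + (21,1)
…
step 5: (719, 35)  from 1·(493,24) + (226,11)
step 6: (2650, 129)  from 3·(719,35) + (493,24)
step 7: (53719, 2615)  from 20·(2650,129) + (719,35)
step 8: (163807, 7974)  from 3·(53719,2615) + (2650,129)
step 9: (217526, 10589)  from 1·(163807,7974) + (53719,2615)
step 10: (598859, 29152)  from 2·(217526,10589) + (163807,7974)
step 11: (3211821, 156349)  from 5·(598859,29152) + (217526,10589)
step 12: (3810680, 185501)  from 1·(3211821,156349) + (598859,29152)
step 13: (7022501, 341850)  from 1·(3810680,185501) + (3211821,156349)
→ (7022501, 341850).  Check: 7022501²=49315520295001, 422·341850²=49315520295000, difference 1.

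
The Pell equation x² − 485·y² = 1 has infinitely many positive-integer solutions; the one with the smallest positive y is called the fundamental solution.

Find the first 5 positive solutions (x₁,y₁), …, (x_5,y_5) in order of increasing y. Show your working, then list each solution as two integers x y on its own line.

969 44
1877921 85272
3639409929 165257092
7053174564481 320268159024
13669048666554249 620679526931420

[22; 44] for √485; ℓ=1 ⇒ convergent index 1
i=0: a=22 ⇒ p=22, q=1
i=1: a=44 ⇒ p=969, q=44
→ (969, 44).  Check: 969²=938961, 485·44²=938960, difference 1.
(969+44√485)^2 = 1877921 + 85272√485
(969+44√485)^3 = 3639409929 + 165257092√485
(969+44√485)^4 = 7053174564481 + 320268159024√485
(969+44√485)^5 = 13669048666554249 + 620679526931420√485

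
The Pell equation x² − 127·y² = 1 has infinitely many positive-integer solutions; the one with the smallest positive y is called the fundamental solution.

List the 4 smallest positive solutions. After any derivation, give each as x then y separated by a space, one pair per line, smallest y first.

4730624 419775
44757606858751 3971595379200
423462818377139450624 37576248838264821825
4006486743445029115330560001 355518209168531397366758400

d=127: √d = [11; 3,1,2,2,7,11,7,2,2,1,3,22] (ℓ=12, even), read p_11/q_11
k=0  a_k=11  p_k/q_k = 11/1
k=1  a_k=3  p_k/q_k = 34/3
…
k=3  a_k=2  p_k/q_k = 124/11
k=4  a_k=2  p_k/q_k = 293/26
k=5  a_k=7  p_k/q_k = 2175/193
…
k=7  a_k=7  p_k/q_k = 171701/15236
k=8  a_k=2  p_k/q_k = 367620/32621
…
k=10  a_k=1  p_k/q_k = 1274561/113099
k=11  a_k=3  p_k/q_k = 4730624/419775
fundamental: x₁=4730624, y₁=419775  (since 22378803429376 − 127·176211050625 = 1)
k=2:  x_2 = 4730624·4730624+127·419775·419775 = 44757606858751,  y_2 = 4730624·419775+419775·4730624 = 3971595379200
k=3:  x_3 = 4730624·44757606858751+127·419775·3971595379200 = 423462818377139450624,  y_3 = 4730624·3971595379200+419775·44757606858751 = 37576248838264821825
k=4:  x_4 = 4730624·423462818377139450624+127·419775·37576248838264821825 = 4006486743445029115330560001,  y_4 = 4730624·37576248838264821825+419775·423462818377139450624 = 355518209168531397366758400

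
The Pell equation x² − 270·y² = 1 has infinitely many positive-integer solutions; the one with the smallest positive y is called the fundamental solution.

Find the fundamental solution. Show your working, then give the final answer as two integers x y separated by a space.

√270 → a₀=16, period (2,3,6,3,2,32); ℓ=6 even so k=5
a_0=16:  p_0=16·1+0=16,  q_0=16·0+1=1
a_1=2:  p_1=2·16+1=33,  q_1=2·1+0=2
a_2=3:  p_2=3·33+16=115,  q_2=3·2+1=7
a_3=6:  p_3=6·115+33=723,  q_3=6·7+2=44
a_4=3:  p_4=3·723+115=2284,  q_4=3·44+7=139
a_5=2:  p_5=2·2284+723=5291,  q_5=2·139+44=322
fundamental: x₁=5291, y₁=322  (since 27994681 − 270·103684 = 1)

5291 322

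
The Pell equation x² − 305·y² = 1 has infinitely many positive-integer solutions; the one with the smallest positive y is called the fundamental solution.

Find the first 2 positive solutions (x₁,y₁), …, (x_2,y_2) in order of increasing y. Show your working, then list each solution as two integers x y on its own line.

489 28
478241 27384

d=305: √d = [17; 2,6,2,34] (ℓ=4, even), read p_3/q_3
a_0=17:  p_0=17·1+0=17,  q_0=17·0+1=1
a_1=2:  p_1=2·17+1=35,  q_1=2·1+0=2
a_2=6:  p_2=6·35+17=227,  q_2=6·2+1=13
a_3=2:  p_3=2·227+35=489,  q_3=2·13+2=28
fundamental: x₁=489, y₁=28  (since 239121 − 305·784 = 1)
n=2: (489,28)∘(489,28) = (489·489+305·28·28, 489·28+28·489) = (478241,27384)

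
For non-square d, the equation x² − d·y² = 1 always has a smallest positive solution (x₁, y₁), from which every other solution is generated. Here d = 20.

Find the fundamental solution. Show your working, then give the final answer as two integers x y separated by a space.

d=20: √d = [4; 2,8] (ℓ=2, even), read p_1/q_1
k=0  a_k=4  p_k/q_k = 4/1
k=1  a_k=2  p_k/q_k = 9/2
(x₁, y₁) = (9, 2);  9² − 20·2² = 1 ✓

9 2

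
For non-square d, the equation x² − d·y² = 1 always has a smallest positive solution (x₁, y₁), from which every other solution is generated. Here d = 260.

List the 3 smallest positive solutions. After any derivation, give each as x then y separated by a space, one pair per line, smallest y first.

129 8
33281 2064
8586369 532504

√260 = [16; 8,32, …], period ℓ=2 (even) → k=1
step 0: (16, 1)  from 16·(1,0) + (0,1)
step 1: (129, 8)  from 8·(16,1) + (1,0)
(x₁, y₁) = (129, 8);  129² − 260·8² = 1 ✓
(x_2, y_2) = (129·129 + 260·8·8, 129·8 + 8·129) = (33281, 2064)
(x_3, y_3) = (129·33281 + 260·8·2064, 129·2064 + 8·33281) = (8586369, 532504)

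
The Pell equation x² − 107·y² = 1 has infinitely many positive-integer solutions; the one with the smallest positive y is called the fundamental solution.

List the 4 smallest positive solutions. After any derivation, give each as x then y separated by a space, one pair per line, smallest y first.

962 93
1850887 178932
3561105626 344265075
6851565373537 662365825368

√107 = [10; 2,1,9,1,2,20, …], period ℓ=6 (even) → k=5
i=0: a=10 ⇒ p=10, q=1
…
i=3: a=9 ⇒ p=300, q=29
i=4: a=1 ⇒ p=331, q=32
i=5: a=2 ⇒ p=962, q=93
→ (962, 93).  Check: 962²=925444, 107·93²=925443, difference 1.
(x_2, y_2) = (962·962 + 107·93·93, 962·93 + 93·962) = (1850887, 178932)
(x_3, y_3) = (962·1850887 + 107·93·178932, 962·178932 + 93·1850887) = (3561105626, 344265075)
(x_4, y_4) = (962·3561105626 + 107·93·344265075, 962·344265075 + 93·3561105626) = (6851565373537, 662365825368)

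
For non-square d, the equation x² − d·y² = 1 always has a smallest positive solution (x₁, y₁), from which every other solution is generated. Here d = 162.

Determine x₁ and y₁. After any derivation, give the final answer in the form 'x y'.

19601 1540

[12; 1,2,1,2,12,2,1,2,1,24] for √162; ℓ=10 ⇒ convergent index 9
i=0: a=12 ⇒ p=12, q=1
i=1: a=1 ⇒ p=13, q=1
i=2: a=2 ⇒ p=38, q=3
i=3: a=1 ⇒ p=51, q=4
i=4: a=2 ⇒ p=140, q=11
i=5: a=12 ⇒ p=1731, q=136
i=6: a=2 ⇒ p=3602, q=283
…
i=8: a=2 ⇒ p=14268, q=1121
i=9: a=1 ⇒ p=19601, q=1540
→ (19601, 1540).  Check: 19601²=384199201, 162·1540²=384199200, difference 1.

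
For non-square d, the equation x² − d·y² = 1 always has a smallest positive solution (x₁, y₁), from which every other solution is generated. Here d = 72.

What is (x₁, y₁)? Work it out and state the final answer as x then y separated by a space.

d=72: √d = [8; 2,16] (ℓ=2, even), read p_1/q_1
i=0: a=8 ⇒ p=8, q=1
i=1: a=2 ⇒ p=17, q=2
→ (17, 2).  Check: 17²=289, 72·2²=288, difference 1.

17 2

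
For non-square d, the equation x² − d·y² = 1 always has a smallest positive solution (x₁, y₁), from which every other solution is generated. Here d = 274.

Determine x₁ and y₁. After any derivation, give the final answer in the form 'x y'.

√274 = [16; 1,1,4,4,1,1,32, …], period ℓ=7 (odd) → k=13
a_0=16:  p_0=16·1+0=16,  q_0=16·0+1=1
…
a_4=4:  p_4=4·149+33=629,  q_4=4·9+2=38
a_5=1:  p_5=1·629+149=778,  q_5=1·38+9=47
…
a_10=4:  p_10=4·93011+47209=419253,  q_10=4·5619+2852=25328
…
a_12=1:  p_12=1·1770023+419253=2189276,  q_12=1·106931+25328=132259
a_13=1:  p_13=1·2189276+1770023=3959299,  q_13=1·132259+106931=239190
→ (3959299, 239190).  Check: 3959299²=15676048571401, 274·239190²=15676048571400, difference 1.

3959299 239190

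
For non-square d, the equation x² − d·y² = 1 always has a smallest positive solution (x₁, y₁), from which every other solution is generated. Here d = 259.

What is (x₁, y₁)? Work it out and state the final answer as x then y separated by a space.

847225 52644

√259 → a₀=16, period (10,1,2,3,4,3,2,1,10,32); ℓ=10 even so k=9
a_0=16:  p_0=16·1+0=16,  q_0=16·0+1=1
a_1=10:  p_1=10·16+1=161,  q_1=10·1+0=10
a_2=1:  p_2=1·161+16=177,  q_2=1·10+1=11
a_3=2:  p_3=2·177+161=515,  q_3=2·11+10=32
a_4=3:  p_4=3·515+177=1722,  q_4=3·32+11=107
…
a_6=3:  p_6=3·7403+1722=23931,  q_6=3·460+107=1487
a_7=2:  p_7=2·23931+7403=55265,  q_7=2·1487+460=3434
a_8=1:  p_8=1·55265+23931=79196,  q_8=1·3434+1487=4921
a_9=10:  p_9=10·79196+55265=847225,  q_9=10·4921+3434=52644
fundamental: x₁=847225, y₁=52644  (since 717790200625 − 259·2771390736 = 1)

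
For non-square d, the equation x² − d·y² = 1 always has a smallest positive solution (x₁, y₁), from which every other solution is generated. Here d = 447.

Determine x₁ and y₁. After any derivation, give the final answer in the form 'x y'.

148 7

√447 = [21; 7,42, …], period ℓ=2 (even) → k=1
i=0: a=21 ⇒ p=21, q=1
i=1: a=7 ⇒ p=148, q=7
→ (148, 7).  Check: 148²=21904, 447·7²=21903, difference 1.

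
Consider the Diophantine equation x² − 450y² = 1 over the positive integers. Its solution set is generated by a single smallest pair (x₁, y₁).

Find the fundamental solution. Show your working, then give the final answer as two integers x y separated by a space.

√450 → a₀=21, period (4,1,2,4,2,1,4,42); ℓ=8 even so k=7
step 0: (21, 1)  from 21·(1,0) + (0,1)
step 1: (85, 4)  from 4·(21,1) + (1,0)
step 2: (106, 5)  from 1·(85,4) + (21,1)
step 3: (297, 14)  from 2·(106,5) + (85,4)
…
step 5: (2885, 136)  from 2·(1294,61) + (297,14)
step 6: (4179, 197)  from 1·(2885,136) + (1294,61)
step 7: (19601, 924)  from 4·(4179,197) + (2885,136)
fundamental: x₁=19601, y₁=924  (since 384199201 − 450·853776 = 1)

19601 924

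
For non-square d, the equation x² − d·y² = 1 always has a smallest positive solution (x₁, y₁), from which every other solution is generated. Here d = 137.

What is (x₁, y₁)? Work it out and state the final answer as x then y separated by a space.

6083073 519712

d=137: √d = [11; 1,2,2,1,1,2,2,1,22] (ℓ=9, odd), read p_17/q_17
step 0: (11, 1)  from 11·(1,0) + (0,1)
step 1: (12, 1)  from 1·(11,1) + (1,0)
…
step 3: (82, 7)  from 2·(35,3) + (12,1)
…
step 6: (515, 44)  from 2·(199,17) + (117,10)
…
step 12: (285899, 24426)  from 2·(122279,10447) + (41341,3532)
step 13: (408178, 34873)  from 1·(285899,24426) + (122279,10447)
step 14: (694077, 59299)  from 1·(408178,34873) + (285899,24426)
…
step 16: (4286741, 366241)  from 2·(1796332,153471) + (694077,59299)
step 17: (6083073, 519712)  from 1·(4286741,366241) + (1796332,153471)
→ (6083073, 519712).  Check: 6083073²=37003777123329, 137·519712²=37003777123328, difference 1.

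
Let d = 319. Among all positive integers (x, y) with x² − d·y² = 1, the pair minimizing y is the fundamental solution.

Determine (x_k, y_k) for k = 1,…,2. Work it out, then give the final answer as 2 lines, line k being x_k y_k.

√319 = [17; 1,6,5,1,4,…,6,1,34, …], period ℓ=14 (even) → k=13
a_0=17:  p_0=17·1+0=17,  q_0=17·0+1=1
a_1=1:  p_1=1·17+1=18,  q_1=1·1+0=1
…
a_3=5:  p_3=5·125+18=643,  q_3=5·7+1=36
…
a_6=3:  p_6=3·3715+768=11913,  q_6=3·208+43=667
a_7=1:  p_7=1·11913+3715=15628,  q_7=1·667+208=875
a_8=3:  p_8=3·15628+11913=58797,  q_8=3·875+667=3292
…
a_11=5:  p_11=5·309613+250816=1798881,  q_11=5·17335+14043=100718
a_12=6:  p_12=6·1798881+309613=11102899,  q_12=6·100718+17335=621643
a_13=1:  p_13=1·11102899+1798881=12901780,  q_13=1·621643+100718=722361
fundamental: x₁=12901780, y₁=722361  (since 166455927168400 − 319·521805414321 = 1)
k=2:  x_2 = 12901780·12901780+319·722361·722361 = 332911854336799,  y_2 = 12901780·722361+722361·12901780 = 18639485405160

12901780 722361
332911854336799 18639485405160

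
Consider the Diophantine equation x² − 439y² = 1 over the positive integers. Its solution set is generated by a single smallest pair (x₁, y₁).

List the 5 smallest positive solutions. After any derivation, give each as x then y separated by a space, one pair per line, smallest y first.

d=439: √d = [20; 1,19,1,40] (ℓ=4, even), read p_3/q_3
i=0: a=20 ⇒ p=20, q=1
…
i=2: a=19 ⇒ p=419, q=20
i=3: a=1 ⇒ p=440, q=21
(x₁, y₁) = (440, 21);  440² − 439·21² = 1 ✓
(440+21√439)^2 = 387199 + 18480√439
(440+21√439)^3 = 340734680 + 16262379√439
(440+21√439)^4 = 299846131201 + 14310875040√439
(440+21√439)^5 = 263864254722200 + 12593553772821√439

440 21
387199 18480
340734680 16262379
299846131201 14310875040
263864254722200 12593553772821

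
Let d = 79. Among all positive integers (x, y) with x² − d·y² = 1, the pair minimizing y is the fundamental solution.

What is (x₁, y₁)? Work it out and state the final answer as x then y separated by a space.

[8; 1,7,1,16] for √79; ℓ=4 ⇒ convergent index 3
a_0=8:  p_0=8·1+0=8,  q_0=8·0+1=1
…
a_2=7:  p_2=7·9+8=71,  q_2=7·1+1=8
a_3=1:  p_3=1·71+9=80,  q_3=1·8+1=9
fundamental: x₁=80, y₁=9  (since 6400 − 79·81 = 1)

80 9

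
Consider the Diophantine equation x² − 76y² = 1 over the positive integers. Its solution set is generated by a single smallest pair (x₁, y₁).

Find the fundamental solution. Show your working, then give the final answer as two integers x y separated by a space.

√76 → a₀=8, period (1,2,1,1,5,4,5,1,1,2,1,16); ℓ=12 even so k=11
i=0: a=8 ⇒ p=8, q=1
i=1: a=1 ⇒ p=9, q=1
i=2: a=2 ⇒ p=26, q=3
i=3: a=1 ⇒ p=35, q=4
i=4: a=1 ⇒ p=61, q=7
…
i=6: a=4 ⇒ p=1421, q=163
i=7: a=5 ⇒ p=7445, q=854
i=8: a=1 ⇒ p=8866, q=1017
…
i=10: a=2 ⇒ p=41488, q=4759
i=11: a=1 ⇒ p=57799, q=6630
(x₁, y₁) = (57799, 6630);  57799² − 76·6630² = 1 ✓

57799 6630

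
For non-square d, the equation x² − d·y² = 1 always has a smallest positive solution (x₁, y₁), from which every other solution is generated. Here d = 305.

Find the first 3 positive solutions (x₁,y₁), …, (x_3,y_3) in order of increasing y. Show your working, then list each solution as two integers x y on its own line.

489 28
478241 27384
467719209 26781524

[17; 2,6,2,34] for √305; ℓ=4 ⇒ convergent index 3
i=0: a=17 ⇒ p=17, q=1
i=1: a=2 ⇒ p=35, q=2
i=2: a=6 ⇒ p=227, q=13
i=3: a=2 ⇒ p=489, q=28
(x₁, y₁) = (489, 28);  489² − 305·28² = 1 ✓
k=2:  x_2 = 489·489+305·28·28 = 478241,  y_2 = 489·28+28·489 = 27384
k=3:  x_3 = 489·478241+305·28·27384 = 467719209,  y_3 = 489·27384+28·478241 = 26781524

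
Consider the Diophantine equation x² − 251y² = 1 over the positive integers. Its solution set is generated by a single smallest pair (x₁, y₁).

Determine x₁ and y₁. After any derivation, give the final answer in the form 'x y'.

√251 = [15; 1,5,2,1,2,…,5,1,30, …], period ℓ=14 (even) → k=13
step 0: (15, 1)  from 15·(1,0) + (0,1)
…
step 2: (95, 6)  from 5·(16,1) + (15,1)
step 3: (206, 13)  from 2·(95,6) + (16,1)
…
step 12: (3097857, 195535)  from 5·(577033,36422) + (212692,13425)
step 13: (3674890, 231957)  from 1·(3097857,195535) + (577033,36422)
fundamental: x₁=3674890, y₁=231957  (since 13504816512100 − 251·53804049849 = 1)

3674890 231957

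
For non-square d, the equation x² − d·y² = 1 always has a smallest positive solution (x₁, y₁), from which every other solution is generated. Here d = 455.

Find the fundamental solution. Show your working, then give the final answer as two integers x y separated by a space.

√455 = [21; 3,42, …], period ℓ=2 (even) → k=1
a_0=21:  p_0=21·1+0=21,  q_0=21·0+1=1
a_1=3:  p_1=3·21+1=64,  q_1=3·1+0=3
→ (64, 3).  Check: 64²=4096, 455·3²=4095, difference 1.

64 3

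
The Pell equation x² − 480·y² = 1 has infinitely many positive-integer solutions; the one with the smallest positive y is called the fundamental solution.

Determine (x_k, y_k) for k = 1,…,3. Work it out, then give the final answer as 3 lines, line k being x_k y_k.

241 11
116161 5302
55989361 2555553

√480 = [21; 1,9,1,42, …], period ℓ=4 (even) → k=3
k=0  a_k=21  p_k/q_k = 21/1
…
k=2  a_k=9  p_k/q_k = 219/10
k=3  a_k=1  p_k/q_k = 241/11
→ (241, 11).  Check: 241²=58081, 480·11²=58080, difference 1.
(x_2, y_2) = (241·241 + 480·11·11, 241·11 + 11·241) = (116161, 5302)
(x_3, y_3) = (241·116161 + 480·11·5302, 241·5302 + 11·116161) = (55989361, 2555553)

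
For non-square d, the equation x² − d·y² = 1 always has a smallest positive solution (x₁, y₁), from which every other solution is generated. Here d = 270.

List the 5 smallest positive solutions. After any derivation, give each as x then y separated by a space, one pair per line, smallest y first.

5291 322
55989361 3407404
592479412811 36057148806
6269617090376641 381556745257688
66345087457886202251 4037633442259705610

[16; 2,3,6,3,2,32] for √270; ℓ=6 ⇒ convergent index 5
step 0: (16, 1)  from 16·(1,0) + (0,1)
step 1: (33, 2)  from 2·(16,1) + (1,0)
step 2: (115, 7)  from 3·(33,2) + (16,1)
step 3: (723, 44)  from 6·(115,7) + (33,2)
step 4: (2284, 139)  from 3·(723,44) + (115,7)
step 5: (5291, 322)  from 2·(2284,139) + (723,44)
(x₁, y₁) = (5291, 322);  5291² − 270·322² = 1 ✓
k=2:  x_2 = 5291·5291+270·322·322 = 55989361,  y_2 = 5291·322+322·5291 = 3407404
k=3:  x_3 = 5291·55989361+270·322·3407404 = 592479412811,  y_3 = 5291·3407404+322·55989361 = 36057148806
k=4:  x_4 = 5291·592479412811+270·322·36057148806 = 6269617090376641,  y_4 = 5291·36057148806+322·592479412811 = 381556745257688
k=5:  x_5 = 5291·6269617090376641+270·322·381556745257688 = 66345087457886202251,  y_5 = 5291·381556745257688+322·6269617090376641 = 4037633442259705610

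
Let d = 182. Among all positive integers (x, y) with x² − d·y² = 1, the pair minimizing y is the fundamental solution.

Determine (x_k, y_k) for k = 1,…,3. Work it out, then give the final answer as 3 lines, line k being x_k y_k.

√182 = [13; 2,26, …], period ℓ=2 (even) → k=1
a_0=13:  p_0=13·1+0=13,  q_0=13·0+1=1
a_1=2:  p_1=2·13+1=27,  q_1=2·1+0=2
(x₁, y₁) = (27, 2);  27² − 182·2² = 1 ✓
n=2: (27,2)∘(27,2) = (27·27+182·2·2, 27·2+2·27) = (1457,108)
n=3: (1457,108)∘(27,2) = (27·1457+182·2·108, 27·108+2·1457) = (78651,5830)

27 2
1457 108
78651 5830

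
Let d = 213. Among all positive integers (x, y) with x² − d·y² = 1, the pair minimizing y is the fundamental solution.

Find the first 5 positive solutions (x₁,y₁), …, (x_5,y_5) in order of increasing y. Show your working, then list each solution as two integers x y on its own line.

194399 13320
75581942401 5178789360
29386108041429599 2013502945575960
11425260034216163289601 782845918228863306720
4442118250753789746628859999 304368927313532092980546600

√213 → a₀=14, period (1,1,2,6,1,8,1,6,2,1,1,28); ℓ=12 even so k=11
a_0=14:  p_0=14·1+0=14,  q_0=14·0+1=1
a_1=1:  p_1=1·14+1=15,  q_1=1·1+0=1
a_2=1:  p_2=1·15+14=29,  q_2=1·1+1=2
…
a_5=1:  p_5=1·467+73=540,  q_5=1·32+5=37
…
a_10=1:  p_10=1·78825+36749=115574,  q_10=1·5401+2518=7919
a_11=1:  p_11=1·115574+78825=194399,  q_11=1·7919+5401=13320
→ (194399, 13320).  Check: 194399²=37790971201, 213·13320²=37790971200, difference 1.
n=2: (194399,13320)∘(194399,13320) = (194399·194399+213·13320·13320, 194399·13320+13320·194399) = (75581942401,5178789360)
n=3: (75581942401,5178789360)∘(194399,13320) = (194399·75581942401+213·13320·5178789360, 194399·5178789360+13320·75581942401) = (29386108041429599,2013502945575960)
n=4: (29386108041429599,2013502945575960)∘(194399,13320) = (194399·29386108041429599+213·13320·2013502945575960, 194399·2013502945575960+13320·29386108041429599) = (11425260034216163289601,782845918228863306720)
n=5: (11425260034216163289601,782845918228863306720)∘(194399,13320) = (194399·11425260034216163289601+213·13320·782845918228863306720, 194399·782845918228863306720+13320·11425260034216163289601) = (4442118250753789746628859999,304368927313532092980546600)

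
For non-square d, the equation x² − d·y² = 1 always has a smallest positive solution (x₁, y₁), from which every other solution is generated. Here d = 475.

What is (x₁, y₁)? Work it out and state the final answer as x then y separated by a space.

√475 → a₀=21, period (1,3,1,6,2,6,1,3,1,42); ℓ=10 even so k=9
i=0: a=21 ⇒ p=21, q=1
…
i=2: a=3 ⇒ p=87, q=4
i=3: a=1 ⇒ p=109, q=5
…
i=5: a=2 ⇒ p=1591, q=73
…
i=7: a=1 ⇒ p=11878, q=545
i=8: a=3 ⇒ p=45921, q=2107
i=9: a=1 ⇒ p=57799, q=2652
(x₁, y₁) = (57799, 2652);  57799² − 475·2652² = 1 ✓

57799 2652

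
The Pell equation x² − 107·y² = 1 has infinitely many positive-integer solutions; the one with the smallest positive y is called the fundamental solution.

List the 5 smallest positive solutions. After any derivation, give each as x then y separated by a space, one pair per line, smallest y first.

962 93
1850887 178932
3561105626 344265075
6851565373537 662365825368
13182408217579562 1274391503742957

[10; 2,1,9,1,2,20] for √107; ℓ=6 ⇒ convergent index 5
i=0: a=10 ⇒ p=10, q=1
…
i=4: a=1 ⇒ p=331, q=32
i=5: a=2 ⇒ p=962, q=93
→ (962, 93).  Check: 962²=925444, 107·93²=925443, difference 1.
k=2:  x_2 = 962·962+107·93·93 = 1850887,  y_2 = 962·93+93·962 = 178932
k=3:  x_3 = 962·1850887+107·93·178932 = 3561105626,  y_3 = 962·178932+93·1850887 = 344265075
k=4:  x_4 = 962·3561105626+107·93·344265075 = 6851565373537,  y_4 = 962·344265075+93·3561105626 = 662365825368
k=5:  x_5 = 962·6851565373537+107·93·662365825368 = 13182408217579562,  y_5 = 962·662365825368+93·6851565373537 = 1274391503742957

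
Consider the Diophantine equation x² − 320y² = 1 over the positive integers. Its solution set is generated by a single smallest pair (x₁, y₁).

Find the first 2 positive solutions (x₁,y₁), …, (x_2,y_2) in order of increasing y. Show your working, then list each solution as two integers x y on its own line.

√320 = [17; 1,7,1,34, …], period ℓ=4 (even) → k=3
a_0=17:  p_0=17·1+0=17,  q_0=17·0+1=1
a_1=1:  p_1=1·17+1=18,  q_1=1·1+0=1
a_2=7:  p_2=7·18+17=143,  q_2=7·1+1=8
a_3=1:  p_3=1·143+18=161,  q_3=1·8+1=9
fundamental: x₁=161, y₁=9  (since 25921 − 320·81 = 1)
k=2:  x_2 = 161·161+320·9·9 = 51841,  y_2 = 161·9+9·161 = 2898

161 9
51841 2898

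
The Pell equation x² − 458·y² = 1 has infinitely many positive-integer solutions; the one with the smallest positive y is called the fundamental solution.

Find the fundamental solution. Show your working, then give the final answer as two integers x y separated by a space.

22899 1070

d=458: √d = [21; 2,2,42] (ℓ=3, odd), read p_5/q_5
k=0  a_k=21  p_k/q_k = 21/1
…
k=4  a_k=2  p_k/q_k = 9181/429
k=5  a_k=2  p_k/q_k = 22899/1070
fundamental: x₁=22899, y₁=1070  (since 524364201 − 458·1144900 = 1)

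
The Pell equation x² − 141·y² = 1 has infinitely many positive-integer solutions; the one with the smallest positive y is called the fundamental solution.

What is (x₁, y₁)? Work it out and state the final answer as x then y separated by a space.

95 8

d=141: √d = [11; 1,6,1,22] (ℓ=4, even), read p_3/q_3
k=0  a_k=11  p_k/q_k = 11/1
…
k=2  a_k=6  p_k/q_k = 83/7
k=3  a_k=1  p_k/q_k = 95/8
(x₁, y₁) = (95, 8);  95² − 141·8² = 1 ✓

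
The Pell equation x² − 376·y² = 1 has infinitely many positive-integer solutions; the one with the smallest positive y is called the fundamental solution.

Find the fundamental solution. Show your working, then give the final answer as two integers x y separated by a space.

2143295 110532

√376 = [19; 2,1,1,3,1,…,1,2,38, …], period ℓ=16 (even) → k=15
step 0: (19, 1)  from 19·(1,0) + (0,1)
…
step 5: (446, 23)  from 1·(349,18) + (97,5)
step 6: (1241, 64)  from 2·(446,23) + (349,18)
…
step 10: (70621, 3642)  from 2·(28834,1487) + (12953,668)
…
step 12: (368986, 19029)  from 3·(99455,5129) + (70621,3642)
step 13: (468441, 24158)  from 1·(368986,19029) + (99455,5129)
step 14: (837427, 43187)  from 1·(468441,24158) + (368986,19029)
step 15: (2143295, 110532)  from 2·(837427,43187) + (468441,24158)
fundamental: x₁=2143295, y₁=110532  (since 4593713457025 − 376·12217323024 = 1)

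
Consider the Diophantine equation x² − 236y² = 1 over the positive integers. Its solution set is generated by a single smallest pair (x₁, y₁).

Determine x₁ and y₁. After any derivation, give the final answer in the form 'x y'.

561799 36570

[15; 2,1,3,5,1,6,1,5,3,1,2,30] for √236; ℓ=12 ⇒ convergent index 11
i=0: a=15 ⇒ p=15, q=1
i=1: a=2 ⇒ p=31, q=2
i=2: a=1 ⇒ p=46, q=3
i=3: a=3 ⇒ p=169, q=11
…
i=5: a=1 ⇒ p=1060, q=69
…
i=8: a=5 ⇒ p=48806, q=3177
i=9: a=3 ⇒ p=154729, q=10072
i=10: a=1 ⇒ p=203535, q=13249
i=11: a=2 ⇒ p=561799, q=36570
(x₁, y₁) = (561799, 36570);  561799² − 236·36570² = 1 ✓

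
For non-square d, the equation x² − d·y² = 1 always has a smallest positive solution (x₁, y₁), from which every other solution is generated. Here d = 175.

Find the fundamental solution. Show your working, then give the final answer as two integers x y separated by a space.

2024 153

√175 = [13; 4,2,1,2,4,26, …], period ℓ=6 (even) → k=5
i=0: a=13 ⇒ p=13, q=1
…
i=2: a=2 ⇒ p=119, q=9
i=3: a=1 ⇒ p=172, q=13
i=4: a=2 ⇒ p=463, q=35
i=5: a=4 ⇒ p=2024, q=153
fundamental: x₁=2024, y₁=153  (since 4096576 − 175·23409 = 1)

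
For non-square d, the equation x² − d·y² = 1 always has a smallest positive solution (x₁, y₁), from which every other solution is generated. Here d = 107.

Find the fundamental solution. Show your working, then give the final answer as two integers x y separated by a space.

962 93

[10; 2,1,9,1,2,20] for √107; ℓ=6 ⇒ convergent index 5
k=0  a_k=10  p_k/q_k = 10/1
k=1  a_k=2  p_k/q_k = 21/2
k=2  a_k=1  p_k/q_k = 31/3
…
k=4  a_k=1  p_k/q_k = 331/32
k=5  a_k=2  p_k/q_k = 962/93
(x₁, y₁) = (962, 93);  962² − 107·93² = 1 ✓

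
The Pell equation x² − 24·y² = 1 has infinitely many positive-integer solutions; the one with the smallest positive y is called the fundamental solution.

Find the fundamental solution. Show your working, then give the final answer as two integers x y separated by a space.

5 1

√24 → a₀=4, period (1,8); ℓ=2 even so k=1
k=0  a_k=4  p_k/q_k = 4/1
k=1  a_k=1  p_k/q_k = 5/1
→ (5, 1).  Check: 5²=25, 24·1²=24, difference 1.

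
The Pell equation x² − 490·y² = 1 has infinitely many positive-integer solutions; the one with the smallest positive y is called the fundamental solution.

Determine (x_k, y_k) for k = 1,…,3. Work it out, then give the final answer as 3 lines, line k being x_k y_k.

d=490: √d = [22; 7,2,1,4,4,4,1,2,7,44] (ℓ=10, even), read p_9/q_9
i=0: a=22 ⇒ p=22, q=1
…
i=2: a=2 ⇒ p=332, q=15
…
i=4: a=4 ⇒ p=2280, q=103
…
i=6: a=4 ⇒ p=40708, q=1839
…
i=8: a=2 ⇒ p=141338, q=6385
i=9: a=7 ⇒ p=1039681, q=46968
fundamental: x₁=1039681, y₁=46968  (since 1080936581761 − 490·2205993024 = 1)
(1039681+46968√490)^2 = 2161873163521 + 97663474416√490
(1039681+46968√490)^3 = 4495316905044313921 + 203077717488555624√490

1039681 46968
2161873163521 97663474416
4495316905044313921 203077717488555624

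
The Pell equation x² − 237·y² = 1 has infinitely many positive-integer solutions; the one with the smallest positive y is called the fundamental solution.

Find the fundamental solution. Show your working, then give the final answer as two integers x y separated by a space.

[15; 2,1,1,7,10,7,1,1,2,30] for √237; ℓ=10 ⇒ convergent index 9
i=0: a=15 ⇒ p=15, q=1
…
i=8: a=1 ⇒ p=90075, q=5851
i=9: a=2 ⇒ p=228151, q=14820
fundamental: x₁=228151, y₁=14820  (since 52052878801 − 237·219632400 = 1)

228151 14820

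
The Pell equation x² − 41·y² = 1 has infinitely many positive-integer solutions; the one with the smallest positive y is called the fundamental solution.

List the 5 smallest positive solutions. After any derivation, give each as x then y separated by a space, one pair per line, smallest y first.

2049 320
8396801 1311360
34410088449 5373952960
141012534067201 22022457918720
577869330197301249 90248027176961600

√41 → a₀=6, period (2,2,12); ℓ=3 odd so k=5
a_0=6:  p_0=6·1+0=6,  q_0=6·0+1=1
a_1=2:  p_1=2·6+1=13,  q_1=2·1+0=2
a_2=2:  p_2=2·13+6=32,  q_2=2·2+1=5
a_3=12:  p_3=12·32+13=397,  q_3=12·5+2=62
a_4=2:  p_4=2·397+32=826,  q_4=2·62+5=129
a_5=2:  p_5=2·826+397=2049,  q_5=2·129+62=320
(x₁, y₁) = (2049, 320);  2049² − 41·320² = 1 ✓
k=2:  x_2 = 2049·2049+41·320·320 = 8396801,  y_2 = 2049·320+320·2049 = 1311360
k=3:  x_3 = 2049·8396801+41·320·1311360 = 34410088449,  y_3 = 2049·1311360+320·8396801 = 5373952960
k=4:  x_4 = 2049·34410088449+41·320·5373952960 = 141012534067201,  y_4 = 2049·5373952960+320·34410088449 = 22022457918720
k=5:  x_5 = 2049·141012534067201+41·320·22022457918720 = 577869330197301249,  y_5 = 2049·22022457918720+320·141012534067201 = 90248027176961600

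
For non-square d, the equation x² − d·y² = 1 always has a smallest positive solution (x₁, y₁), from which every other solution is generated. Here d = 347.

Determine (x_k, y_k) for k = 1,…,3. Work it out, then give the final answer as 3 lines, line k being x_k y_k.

641602 34443
823306252807 44197395372
1056469876826312026 56714274530897445

√347 → a₀=18, period (1,1,1,2,4,…,1,1,36); ℓ=14 even so k=13
k=0  a_k=18  p_k/q_k = 18/1
…
k=2  a_k=1  p_k/q_k = 37/2
k=3  a_k=1  p_k/q_k = 56/3
k=4  a_k=2  p_k/q_k = 149/8
…
k=7  a_k=17  p_k/q_k = 14269/766
k=8  a_k=1  p_k/q_k = 15070/809
…
k=10  a_k=2  p_k/q_k = 164168/8813
…
k=12  a_k=1  p_k/q_k = 402885/21628
k=13  a_k=1  p_k/q_k = 641602/34443
(x₁, y₁) = (641602, 34443);  641602² − 347·34443² = 1 ✓
(641602+34443√347)^2 = 823306252807 + 44197395372√347
(641602+34443√347)^3 = 1056469876826312026 + 56714274530897445√347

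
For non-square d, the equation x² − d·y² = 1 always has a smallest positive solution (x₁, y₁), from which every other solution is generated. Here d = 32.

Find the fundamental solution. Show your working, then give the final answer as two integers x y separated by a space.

17 3

d=32: √d = [5; 1,1,1,10] (ℓ=4, even), read p_3/q_3
step 0: (5, 1)  from 5·(1,0) + (0,1)
…
step 2: (11, 2)  from 1·(6,1) + (5,1)
step 3: (17, 3)  from 1·(11,2) + (6,1)
→ (17, 3).  Check: 17²=289, 32·3²=288, difference 1.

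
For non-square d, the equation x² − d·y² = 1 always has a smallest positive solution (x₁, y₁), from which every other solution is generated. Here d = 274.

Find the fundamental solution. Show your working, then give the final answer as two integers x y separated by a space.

3959299 239190

√274 → a₀=16, period (1,1,4,4,1,1,32); ℓ=7 odd so k=13
i=0: a=16 ⇒ p=16, q=1
i=1: a=1 ⇒ p=17, q=1
…
i=3: a=4 ⇒ p=149, q=9
i=4: a=4 ⇒ p=629, q=38
i=5: a=1 ⇒ p=778, q=47
i=6: a=1 ⇒ p=1407, q=85
…
i=12: a=1 ⇒ p=2189276, q=132259
i=13: a=1 ⇒ p=3959299, q=239190
fundamental: x₁=3959299, y₁=239190  (since 15676048571401 − 274·57211856100 = 1)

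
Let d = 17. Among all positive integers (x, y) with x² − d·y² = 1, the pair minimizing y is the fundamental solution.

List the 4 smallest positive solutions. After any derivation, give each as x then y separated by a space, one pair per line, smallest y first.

33 8
2177 528
143649 34840
9478657 2298912

[4; 8] for √17; ℓ=1 ⇒ convergent index 1
a_0=4:  p_0=4·1+0=4,  q_0=4·0+1=1
a_1=8:  p_1=8·4+1=33,  q_1=8·1+0=8
(x₁, y₁) = (33, 8);  33² − 17·8² = 1 ✓
k=2:  x_2 = 33·33+17·8·8 = 2177,  y_2 = 33·8+8·33 = 528
k=3:  x_3 = 33·2177+17·8·528 = 143649,  y_3 = 33·528+8·2177 = 34840
k=4:  x_4 = 33·143649+17·8·34840 = 9478657,  y_4 = 33·34840+8·143649 = 2298912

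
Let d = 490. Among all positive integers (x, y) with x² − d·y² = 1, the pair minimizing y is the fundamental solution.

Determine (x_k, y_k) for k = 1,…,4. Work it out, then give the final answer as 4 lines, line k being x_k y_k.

1039681 46968
2161873163521 97663474416
4495316905044313921 203077717488555624
9347391150304592810234881 422272088792340335957472

[22; 7,2,1,4,4,4,1,2,7,44] for √490; ℓ=10 ⇒ convergent index 9
a_0=22:  p_0=22·1+0=22,  q_0=22·0+1=1
a_1=7:  p_1=7·22+1=155,  q_1=7·1+0=7
a_2=2:  p_2=2·155+22=332,  q_2=2·7+1=15
a_3=1:  p_3=1·332+155=487,  q_3=1·15+7=22
a_4=4:  p_4=4·487+332=2280,  q_4=4·22+15=103
a_5=4:  p_5=4·2280+487=9607,  q_5=4·103+22=434
a_6=4:  p_6=4·9607+2280=40708,  q_6=4·434+103=1839
a_7=1:  p_7=1·40708+9607=50315,  q_7=1·1839+434=2273
a_8=2:  p_8=2·50315+40708=141338,  q_8=2·2273+1839=6385
a_9=7:  p_9=7·141338+50315=1039681,  q_9=7·6385+2273=46968
(x₁, y₁) = (1039681, 46968);  1039681² − 490·46968² = 1 ✓
(x_2, y_2) = (1039681·1039681 + 490·46968·46968, 1039681·46968 + 46968·1039681) = (2161873163521, 97663474416)
(x_3, y_3) = (1039681·2161873163521 + 490·46968·97663474416, 1039681·97663474416 + 46968·2161873163521) = (4495316905044313921, 203077717488555624)
(x_4, y_4) = (1039681·4495316905044313921 + 490·46968·203077717488555624, 1039681·203077717488555624 + 46968·4495316905044313921) = (9347391150304592810234881, 422272088792340335957472)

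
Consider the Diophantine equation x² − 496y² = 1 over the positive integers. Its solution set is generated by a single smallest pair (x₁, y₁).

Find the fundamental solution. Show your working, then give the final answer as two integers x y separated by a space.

4620799 207480

d=496: √d = [22; 3,1,2,4,1,…,1,3,44] (ℓ=16, even), read p_15/q_15
step 0: (22, 1)  from 22·(1,0) + (0,1)
step 1: (67, 3)  from 3·(22,1) + (1,0)
step 2: (89, 4)  from 1·(67,3) + (22,1)
step 3: (245, 11)  from 2·(89,4) + (67,3)
…
step 7: (6080, 273)  from 2·(2383,107) + (1314,59)
…
step 9: (35166, 1579)  from 2·(14543,653) + (6080,273)
…
step 14: (1252502, 56239)  from 1·(863293,38763) + (389209,17476)
step 15: (4620799, 207480)  from 3·(1252502,56239) + (863293,38763)
(x₁, y₁) = (4620799, 207480);  4620799² − 496·207480² = 1 ✓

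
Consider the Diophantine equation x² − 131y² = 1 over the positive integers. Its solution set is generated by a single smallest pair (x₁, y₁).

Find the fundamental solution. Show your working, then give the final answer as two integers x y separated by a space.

10610 927

√131 → a₀=11, period (2,4,11,4,2,22); ℓ=6 even so k=5
a_0=11:  p_0=11·1+0=11,  q_0=11·0+1=1
…
a_2=4:  p_2=4·23+11=103,  q_2=4·2+1=9
a_3=11:  p_3=11·103+23=1156,  q_3=11·9+2=101
a_4=4:  p_4=4·1156+103=4727,  q_4=4·101+9=413
a_5=2:  p_5=2·4727+1156=10610,  q_5=2·413+101=927
→ (10610, 927).  Check: 10610²=112572100, 131·927²=112572099, difference 1.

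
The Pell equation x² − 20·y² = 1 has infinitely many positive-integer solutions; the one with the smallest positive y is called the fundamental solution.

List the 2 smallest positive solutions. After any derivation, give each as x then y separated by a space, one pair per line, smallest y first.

9 2
161 36

d=20: √d = [4; 2,8] (ℓ=2, even), read p_1/q_1
k=0  a_k=4  p_k/q_k = 4/1
k=1  a_k=2  p_k/q_k = 9/2
fundamental: x₁=9, y₁=2  (since 81 − 20·4 = 1)
k=2:  x_2 = 9·9+20·2·2 = 161,  y_2 = 9·2+2·9 = 36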